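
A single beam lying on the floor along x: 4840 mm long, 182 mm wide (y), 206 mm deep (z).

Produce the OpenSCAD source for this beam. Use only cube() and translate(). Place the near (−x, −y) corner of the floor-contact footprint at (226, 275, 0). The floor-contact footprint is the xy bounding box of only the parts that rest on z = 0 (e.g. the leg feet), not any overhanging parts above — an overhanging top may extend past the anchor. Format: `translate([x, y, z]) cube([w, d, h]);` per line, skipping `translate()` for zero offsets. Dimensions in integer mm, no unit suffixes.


translate([226, 275, 0]) cube([4840, 182, 206]);


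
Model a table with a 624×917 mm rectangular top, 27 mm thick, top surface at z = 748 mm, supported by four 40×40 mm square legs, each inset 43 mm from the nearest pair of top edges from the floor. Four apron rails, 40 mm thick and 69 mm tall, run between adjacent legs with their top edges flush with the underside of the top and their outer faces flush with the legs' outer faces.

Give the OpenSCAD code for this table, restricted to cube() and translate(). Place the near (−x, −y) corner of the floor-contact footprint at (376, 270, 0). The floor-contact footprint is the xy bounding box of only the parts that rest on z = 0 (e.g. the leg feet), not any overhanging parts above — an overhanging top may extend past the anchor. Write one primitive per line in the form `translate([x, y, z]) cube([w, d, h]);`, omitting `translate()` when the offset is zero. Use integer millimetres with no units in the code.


translate([333, 227, 721]) cube([624, 917, 27]);
translate([376, 270, 0]) cube([40, 40, 721]);
translate([874, 270, 0]) cube([40, 40, 721]);
translate([376, 1061, 0]) cube([40, 40, 721]);
translate([874, 1061, 0]) cube([40, 40, 721]);
translate([416, 270, 652]) cube([458, 40, 69]);
translate([416, 1061, 652]) cube([458, 40, 69]);
translate([376, 310, 652]) cube([40, 751, 69]);
translate([874, 310, 652]) cube([40, 751, 69]);


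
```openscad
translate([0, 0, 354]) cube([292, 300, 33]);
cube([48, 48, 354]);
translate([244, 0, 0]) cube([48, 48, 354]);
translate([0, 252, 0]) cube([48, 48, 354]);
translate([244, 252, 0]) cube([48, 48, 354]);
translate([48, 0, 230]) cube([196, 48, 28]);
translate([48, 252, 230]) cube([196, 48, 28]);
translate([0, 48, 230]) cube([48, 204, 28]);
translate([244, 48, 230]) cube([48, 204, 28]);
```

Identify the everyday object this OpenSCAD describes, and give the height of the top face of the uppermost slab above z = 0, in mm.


A stool. The seat height is 387 mm.

A 292×300×33 slab at z = 354 on four corner posts — a stool. The seat top is 354 + 33 = 387 mm.


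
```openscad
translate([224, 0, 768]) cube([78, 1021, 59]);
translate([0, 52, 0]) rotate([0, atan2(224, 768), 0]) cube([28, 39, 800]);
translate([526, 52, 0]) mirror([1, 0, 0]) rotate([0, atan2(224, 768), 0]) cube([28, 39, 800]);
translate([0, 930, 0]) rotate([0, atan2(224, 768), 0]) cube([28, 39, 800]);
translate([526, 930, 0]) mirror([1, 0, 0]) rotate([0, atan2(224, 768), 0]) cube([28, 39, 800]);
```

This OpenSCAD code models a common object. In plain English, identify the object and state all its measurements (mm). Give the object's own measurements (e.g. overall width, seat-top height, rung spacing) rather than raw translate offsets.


A sawhorse. A 78×1021×59 mm beam (x, y, z) sits on two A-frame leg pairs. Each pair is two raked legs of 28×39 mm section (39 mm along y) splaying symmetrically in x. Each leg rises 768 mm vertically over 224 mm of horizontal reach and is 800 mm long along its own axis. Every leg's outer bottom edge rests on the floor and its outer top edge meets a bottom edge of the beam — the left legs (tilting toward +x) meet the beam's −x bottom edge, the right legs (their mirror images, tilting toward −x) meet its +x bottom edge — so the leg tops tuck under the beam, the beam's underside is 768 mm above the floor, and the feet are 526 mm apart outside-to-outside with the beam centred between them. The two leg pairs are set in 52 mm from either end of the beam.


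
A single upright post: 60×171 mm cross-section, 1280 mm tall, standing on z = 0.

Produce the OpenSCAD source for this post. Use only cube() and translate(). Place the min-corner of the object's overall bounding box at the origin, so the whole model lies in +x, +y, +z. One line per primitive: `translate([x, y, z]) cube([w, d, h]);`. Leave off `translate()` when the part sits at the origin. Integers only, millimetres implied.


cube([60, 171, 1280]);


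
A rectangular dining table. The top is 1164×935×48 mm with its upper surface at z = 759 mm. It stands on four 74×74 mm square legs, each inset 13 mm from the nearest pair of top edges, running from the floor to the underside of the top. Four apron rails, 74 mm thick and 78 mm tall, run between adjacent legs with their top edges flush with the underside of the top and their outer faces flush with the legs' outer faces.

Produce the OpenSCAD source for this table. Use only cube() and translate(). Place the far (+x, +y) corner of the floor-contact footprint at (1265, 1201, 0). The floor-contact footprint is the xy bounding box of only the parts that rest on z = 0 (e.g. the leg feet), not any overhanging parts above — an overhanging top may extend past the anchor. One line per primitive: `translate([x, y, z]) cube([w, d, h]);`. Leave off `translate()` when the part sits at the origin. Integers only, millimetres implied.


// leg_h = 759 - 48 = 711
// apron z = 711 - 78 = 633
translate([114, 279, 711]) cube([1164, 935, 48]);
translate([127, 292, 0]) cube([74, 74, 711]);
translate([1191, 292, 0]) cube([74, 74, 711]);
translate([127, 1127, 0]) cube([74, 74, 711]);
translate([1191, 1127, 0]) cube([74, 74, 711]);
translate([201, 292, 633]) cube([990, 74, 78]);
translate([201, 1127, 633]) cube([990, 74, 78]);
translate([127, 366, 633]) cube([74, 761, 78]);
translate([1191, 366, 633]) cube([74, 761, 78]);


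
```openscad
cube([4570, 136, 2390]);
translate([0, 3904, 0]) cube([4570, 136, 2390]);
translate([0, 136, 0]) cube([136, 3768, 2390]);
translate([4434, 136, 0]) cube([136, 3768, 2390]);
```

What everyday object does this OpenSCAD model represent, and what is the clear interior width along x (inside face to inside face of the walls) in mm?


A house (or room) frame. The interior width is 4298 mm.

Four 2390 mm walls enclosing a rectangle with no floor or roof — a room or house frame. Outside width is 4570 mm and wall thickness is 136 mm, so the interior width is 4570 − 2 × 136 = 4298 mm.


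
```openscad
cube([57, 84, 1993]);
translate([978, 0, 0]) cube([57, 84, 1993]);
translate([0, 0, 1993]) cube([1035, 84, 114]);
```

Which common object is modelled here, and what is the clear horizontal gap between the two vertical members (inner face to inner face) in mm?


A door frame. The clear opening width is 921 mm.

Two 1993 mm tall posts with a header on top — a door frame. The left jamb is 57 mm wide at x = 0; the right jamb starts at x = 978. The clear opening is 978 − 57 = 921 mm.


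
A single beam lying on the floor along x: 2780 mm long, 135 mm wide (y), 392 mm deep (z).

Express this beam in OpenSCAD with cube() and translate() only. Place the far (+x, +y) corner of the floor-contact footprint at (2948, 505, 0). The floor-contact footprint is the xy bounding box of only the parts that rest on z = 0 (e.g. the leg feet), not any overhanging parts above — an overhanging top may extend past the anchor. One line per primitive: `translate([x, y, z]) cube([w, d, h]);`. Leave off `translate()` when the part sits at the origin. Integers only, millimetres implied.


translate([168, 370, 0]) cube([2780, 135, 392]);


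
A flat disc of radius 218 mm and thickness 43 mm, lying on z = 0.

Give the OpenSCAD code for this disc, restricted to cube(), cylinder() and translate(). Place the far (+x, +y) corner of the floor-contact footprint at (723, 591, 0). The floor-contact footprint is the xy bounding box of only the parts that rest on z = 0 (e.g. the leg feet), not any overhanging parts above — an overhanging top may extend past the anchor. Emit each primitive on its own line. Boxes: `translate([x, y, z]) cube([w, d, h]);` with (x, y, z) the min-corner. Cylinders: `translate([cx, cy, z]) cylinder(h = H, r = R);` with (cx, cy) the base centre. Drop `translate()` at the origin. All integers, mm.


translate([505, 373, 0]) cylinder(h = 43, r = 218);


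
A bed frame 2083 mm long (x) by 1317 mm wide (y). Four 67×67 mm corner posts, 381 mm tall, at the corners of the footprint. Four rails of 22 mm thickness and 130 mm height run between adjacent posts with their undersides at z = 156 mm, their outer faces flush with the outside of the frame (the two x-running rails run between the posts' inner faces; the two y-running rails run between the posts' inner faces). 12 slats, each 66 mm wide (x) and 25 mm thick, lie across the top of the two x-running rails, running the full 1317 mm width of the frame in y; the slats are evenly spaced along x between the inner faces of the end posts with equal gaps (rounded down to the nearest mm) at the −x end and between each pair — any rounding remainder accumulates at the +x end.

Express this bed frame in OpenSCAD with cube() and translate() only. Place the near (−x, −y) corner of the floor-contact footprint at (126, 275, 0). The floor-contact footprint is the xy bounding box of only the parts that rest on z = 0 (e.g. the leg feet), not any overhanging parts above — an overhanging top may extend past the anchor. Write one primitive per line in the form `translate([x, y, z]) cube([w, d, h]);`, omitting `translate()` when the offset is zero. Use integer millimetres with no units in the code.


translate([126, 275, 0]) cube([67, 67, 381]);
translate([126, 1525, 0]) cube([67, 67, 381]);
translate([2142, 275, 0]) cube([67, 67, 381]);
translate([2142, 1525, 0]) cube([67, 67, 381]);
translate([193, 275, 156]) cube([1949, 22, 130]);
translate([193, 1570, 156]) cube([1949, 22, 130]);
translate([126, 342, 156]) cube([22, 1183, 130]);
translate([2187, 342, 156]) cube([22, 1183, 130]);
translate([282, 275, 286]) cube([66, 1317, 25]);
translate([437, 275, 286]) cube([66, 1317, 25]);
translate([592, 275, 286]) cube([66, 1317, 25]);
translate([747, 275, 286]) cube([66, 1317, 25]);
translate([902, 275, 286]) cube([66, 1317, 25]);
translate([1057, 275, 286]) cube([66, 1317, 25]);
translate([1212, 275, 286]) cube([66, 1317, 25]);
translate([1367, 275, 286]) cube([66, 1317, 25]);
translate([1522, 275, 286]) cube([66, 1317, 25]);
translate([1677, 275, 286]) cube([66, 1317, 25]);
translate([1832, 275, 286]) cube([66, 1317, 25]);
translate([1987, 275, 286]) cube([66, 1317, 25]);


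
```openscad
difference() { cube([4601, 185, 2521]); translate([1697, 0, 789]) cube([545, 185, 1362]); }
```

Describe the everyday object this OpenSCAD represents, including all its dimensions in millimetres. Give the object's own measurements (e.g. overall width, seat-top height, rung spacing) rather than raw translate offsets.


A wall 4601 mm long (x), 185 mm thick (y), 2521 mm tall, with a rectangular window opening cut through it. The opening is 545 mm wide and 1362 mm tall; its sill is at z = 789 mm and its near (−x) edge is 1697 mm from the wall's −x end. The opening passes through the full wall thickness.


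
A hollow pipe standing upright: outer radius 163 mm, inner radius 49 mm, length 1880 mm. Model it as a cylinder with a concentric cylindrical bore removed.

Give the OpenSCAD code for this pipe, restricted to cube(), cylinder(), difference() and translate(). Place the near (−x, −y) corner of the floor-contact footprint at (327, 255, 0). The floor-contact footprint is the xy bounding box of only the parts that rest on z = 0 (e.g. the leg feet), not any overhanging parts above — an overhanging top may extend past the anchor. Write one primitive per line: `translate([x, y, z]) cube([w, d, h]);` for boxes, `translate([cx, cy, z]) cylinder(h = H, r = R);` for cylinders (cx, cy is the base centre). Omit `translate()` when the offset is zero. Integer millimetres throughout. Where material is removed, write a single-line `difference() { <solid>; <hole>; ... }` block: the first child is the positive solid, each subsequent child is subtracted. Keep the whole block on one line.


difference() { translate([490, 418, 0]) cylinder(h = 1880, r = 163); translate([490, 418, 0]) cylinder(h = 1880, r = 49); }


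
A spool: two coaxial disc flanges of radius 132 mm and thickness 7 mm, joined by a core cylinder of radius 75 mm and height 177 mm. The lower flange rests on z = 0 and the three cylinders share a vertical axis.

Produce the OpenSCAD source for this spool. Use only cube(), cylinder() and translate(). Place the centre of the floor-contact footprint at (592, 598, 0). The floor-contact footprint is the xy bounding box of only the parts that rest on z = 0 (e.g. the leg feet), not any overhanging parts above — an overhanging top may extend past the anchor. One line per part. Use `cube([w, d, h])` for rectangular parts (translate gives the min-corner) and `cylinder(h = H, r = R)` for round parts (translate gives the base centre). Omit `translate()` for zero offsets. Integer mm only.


translate([592, 598, 0]) cylinder(h = 7, r = 132);
translate([592, 598, 7]) cylinder(h = 177, r = 75);
translate([592, 598, 184]) cylinder(h = 7, r = 132);


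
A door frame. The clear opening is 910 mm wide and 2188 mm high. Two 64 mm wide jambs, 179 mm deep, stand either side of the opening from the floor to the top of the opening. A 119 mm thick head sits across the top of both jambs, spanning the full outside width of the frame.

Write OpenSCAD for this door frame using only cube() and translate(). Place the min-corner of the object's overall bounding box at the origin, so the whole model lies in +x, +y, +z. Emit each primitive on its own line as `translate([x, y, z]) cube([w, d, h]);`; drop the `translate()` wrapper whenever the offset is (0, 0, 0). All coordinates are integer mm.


cube([64, 179, 2188]);
translate([974, 0, 0]) cube([64, 179, 2188]);
translate([0, 0, 2188]) cube([1038, 179, 119]);


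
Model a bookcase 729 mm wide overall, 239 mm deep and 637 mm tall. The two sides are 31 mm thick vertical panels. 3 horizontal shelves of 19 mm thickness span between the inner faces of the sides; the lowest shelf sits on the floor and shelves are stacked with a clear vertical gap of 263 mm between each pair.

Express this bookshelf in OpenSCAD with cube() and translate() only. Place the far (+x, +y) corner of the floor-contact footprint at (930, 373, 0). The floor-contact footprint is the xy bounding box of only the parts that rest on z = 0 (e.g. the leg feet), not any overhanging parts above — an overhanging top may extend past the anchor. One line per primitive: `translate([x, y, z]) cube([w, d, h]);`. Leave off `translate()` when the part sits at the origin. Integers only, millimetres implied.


translate([201, 134, 0]) cube([31, 239, 637]);
translate([899, 134, 0]) cube([31, 239, 637]);
translate([232, 134, 0]) cube([667, 239, 19]);
translate([232, 134, 282]) cube([667, 239, 19]);
translate([232, 134, 564]) cube([667, 239, 19]);


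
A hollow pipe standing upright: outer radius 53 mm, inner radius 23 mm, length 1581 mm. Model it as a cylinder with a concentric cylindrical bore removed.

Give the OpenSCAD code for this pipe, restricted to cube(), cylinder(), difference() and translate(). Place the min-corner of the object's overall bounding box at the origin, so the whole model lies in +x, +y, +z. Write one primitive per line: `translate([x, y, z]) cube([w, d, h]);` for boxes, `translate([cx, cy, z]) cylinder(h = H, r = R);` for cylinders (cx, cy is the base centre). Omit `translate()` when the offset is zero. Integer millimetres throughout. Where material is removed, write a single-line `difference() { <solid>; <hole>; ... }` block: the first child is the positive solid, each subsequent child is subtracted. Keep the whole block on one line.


difference() { translate([53, 53, 0]) cylinder(h = 1581, r = 53); translate([53, 53, 0]) cylinder(h = 1581, r = 23); }


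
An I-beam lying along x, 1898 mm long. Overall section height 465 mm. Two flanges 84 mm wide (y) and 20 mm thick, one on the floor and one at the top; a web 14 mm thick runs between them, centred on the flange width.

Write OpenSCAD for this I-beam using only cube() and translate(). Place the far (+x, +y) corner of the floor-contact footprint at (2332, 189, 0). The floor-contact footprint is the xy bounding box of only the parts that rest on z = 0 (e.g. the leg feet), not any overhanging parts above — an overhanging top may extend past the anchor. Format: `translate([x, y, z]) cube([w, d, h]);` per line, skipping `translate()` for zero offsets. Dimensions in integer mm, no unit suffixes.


translate([434, 105, 0]) cube([1898, 84, 20]);
translate([434, 140, 20]) cube([1898, 14, 425]);
translate([434, 105, 445]) cube([1898, 84, 20]);


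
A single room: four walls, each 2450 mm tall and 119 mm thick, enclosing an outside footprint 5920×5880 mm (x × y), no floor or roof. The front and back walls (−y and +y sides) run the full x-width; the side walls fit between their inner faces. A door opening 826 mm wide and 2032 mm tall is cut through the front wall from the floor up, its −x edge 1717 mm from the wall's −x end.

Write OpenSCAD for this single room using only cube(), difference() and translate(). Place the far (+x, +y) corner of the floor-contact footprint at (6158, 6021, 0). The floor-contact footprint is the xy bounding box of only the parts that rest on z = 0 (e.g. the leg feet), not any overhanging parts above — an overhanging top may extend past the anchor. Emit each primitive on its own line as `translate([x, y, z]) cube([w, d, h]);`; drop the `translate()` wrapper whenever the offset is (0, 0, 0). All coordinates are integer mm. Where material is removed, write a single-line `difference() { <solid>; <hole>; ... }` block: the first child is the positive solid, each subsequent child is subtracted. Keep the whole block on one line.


difference() { translate([238, 141, 0]) cube([5920, 119, 2450]); translate([1955, 141, 0]) cube([826, 119, 2032]); }
translate([238, 5902, 0]) cube([5920, 119, 2450]);
translate([238, 260, 0]) cube([119, 5642, 2450]);
translate([6039, 260, 0]) cube([119, 5642, 2450]);


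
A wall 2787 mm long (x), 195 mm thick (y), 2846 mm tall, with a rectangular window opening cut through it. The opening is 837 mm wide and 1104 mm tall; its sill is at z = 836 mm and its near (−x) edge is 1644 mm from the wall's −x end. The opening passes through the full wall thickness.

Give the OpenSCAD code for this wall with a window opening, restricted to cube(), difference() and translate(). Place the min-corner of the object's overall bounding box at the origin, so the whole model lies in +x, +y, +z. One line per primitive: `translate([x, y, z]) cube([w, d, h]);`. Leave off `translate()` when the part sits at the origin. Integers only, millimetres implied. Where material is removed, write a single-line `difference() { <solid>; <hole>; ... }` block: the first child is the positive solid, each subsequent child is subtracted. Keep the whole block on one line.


difference() { cube([2787, 195, 2846]); translate([1644, 0, 836]) cube([837, 195, 1104]); }


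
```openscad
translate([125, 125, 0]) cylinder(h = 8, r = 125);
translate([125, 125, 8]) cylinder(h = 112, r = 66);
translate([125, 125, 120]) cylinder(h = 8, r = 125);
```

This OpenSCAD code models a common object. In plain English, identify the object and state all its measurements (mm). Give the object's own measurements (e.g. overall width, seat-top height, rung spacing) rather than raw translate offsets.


A spool: two coaxial disc flanges of radius 125 mm and thickness 8 mm, joined by a core cylinder of radius 66 mm and height 112 mm. The lower flange rests on z = 0 and the three cylinders share a vertical axis.


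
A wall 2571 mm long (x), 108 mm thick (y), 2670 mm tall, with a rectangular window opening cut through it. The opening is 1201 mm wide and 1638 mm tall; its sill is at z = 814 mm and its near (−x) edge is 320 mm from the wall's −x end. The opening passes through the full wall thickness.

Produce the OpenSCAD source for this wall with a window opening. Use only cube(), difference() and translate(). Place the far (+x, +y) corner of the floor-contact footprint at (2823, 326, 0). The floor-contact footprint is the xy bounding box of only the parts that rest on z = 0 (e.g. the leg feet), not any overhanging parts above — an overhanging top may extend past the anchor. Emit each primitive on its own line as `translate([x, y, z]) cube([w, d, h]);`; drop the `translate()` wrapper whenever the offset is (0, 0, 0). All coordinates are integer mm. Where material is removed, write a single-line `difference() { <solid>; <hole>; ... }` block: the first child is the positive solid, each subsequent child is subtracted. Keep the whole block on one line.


difference() { translate([252, 218, 0]) cube([2571, 108, 2670]); translate([572, 218, 814]) cube([1201, 108, 1638]); }


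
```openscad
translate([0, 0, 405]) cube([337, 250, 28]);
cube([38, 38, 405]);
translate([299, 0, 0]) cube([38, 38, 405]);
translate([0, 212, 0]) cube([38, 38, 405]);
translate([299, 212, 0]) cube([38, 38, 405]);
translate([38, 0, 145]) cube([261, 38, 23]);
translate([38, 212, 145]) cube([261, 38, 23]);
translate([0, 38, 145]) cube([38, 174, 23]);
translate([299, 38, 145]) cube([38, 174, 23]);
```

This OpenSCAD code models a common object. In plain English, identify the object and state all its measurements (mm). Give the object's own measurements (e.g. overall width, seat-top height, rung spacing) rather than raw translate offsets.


A simple wooden stool: a rectangular seat 337 mm (x) by 250 mm (y), 28 mm thick, top face at z = 433 mm, on four square legs, each 38×38 mm in cross-section. The legs rest on z = 0, each flush with a corner of the seat. Four stretchers, 38 mm wide and 23 mm tall, connect adjacent legs with their undersides at z = 145 mm, each running between the inner faces of the legs it joins and aligned with the legs' outer faces on the other axis.


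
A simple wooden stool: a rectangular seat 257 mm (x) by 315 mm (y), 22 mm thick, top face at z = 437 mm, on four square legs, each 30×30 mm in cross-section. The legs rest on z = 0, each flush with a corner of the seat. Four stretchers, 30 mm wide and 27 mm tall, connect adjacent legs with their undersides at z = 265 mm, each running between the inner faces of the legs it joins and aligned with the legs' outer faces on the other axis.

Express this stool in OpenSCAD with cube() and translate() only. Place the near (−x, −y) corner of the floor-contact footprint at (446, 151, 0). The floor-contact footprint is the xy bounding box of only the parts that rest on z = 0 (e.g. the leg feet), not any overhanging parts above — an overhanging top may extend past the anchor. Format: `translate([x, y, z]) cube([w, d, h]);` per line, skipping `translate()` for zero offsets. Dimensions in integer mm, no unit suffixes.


// leg_h = 437 - 22 = 415
// stretcher span = 257 - 2*30 = 197
translate([446, 151, 415]) cube([257, 315, 22]);
translate([446, 151, 0]) cube([30, 30, 415]);
translate([673, 151, 0]) cube([30, 30, 415]);
translate([446, 436, 0]) cube([30, 30, 415]);
translate([673, 436, 0]) cube([30, 30, 415]);
translate([476, 151, 265]) cube([197, 30, 27]);
translate([476, 436, 265]) cube([197, 30, 27]);
translate([446, 181, 265]) cube([30, 255, 27]);
translate([673, 181, 265]) cube([30, 255, 27]);


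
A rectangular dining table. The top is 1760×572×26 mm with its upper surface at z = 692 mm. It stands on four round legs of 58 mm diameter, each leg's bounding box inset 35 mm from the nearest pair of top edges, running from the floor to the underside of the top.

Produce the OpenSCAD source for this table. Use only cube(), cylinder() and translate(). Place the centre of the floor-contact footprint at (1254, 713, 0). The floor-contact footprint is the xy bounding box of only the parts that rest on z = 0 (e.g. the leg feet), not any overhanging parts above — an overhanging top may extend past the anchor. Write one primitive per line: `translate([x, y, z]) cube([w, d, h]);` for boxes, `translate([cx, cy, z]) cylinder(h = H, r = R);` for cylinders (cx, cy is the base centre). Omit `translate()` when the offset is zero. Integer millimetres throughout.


translate([374, 427, 666]) cube([1760, 572, 26]);
translate([438, 491, 0]) cylinder(h = 666, r = 29);
translate([2070, 491, 0]) cylinder(h = 666, r = 29);
translate([438, 935, 0]) cylinder(h = 666, r = 29);
translate([2070, 935, 0]) cylinder(h = 666, r = 29);


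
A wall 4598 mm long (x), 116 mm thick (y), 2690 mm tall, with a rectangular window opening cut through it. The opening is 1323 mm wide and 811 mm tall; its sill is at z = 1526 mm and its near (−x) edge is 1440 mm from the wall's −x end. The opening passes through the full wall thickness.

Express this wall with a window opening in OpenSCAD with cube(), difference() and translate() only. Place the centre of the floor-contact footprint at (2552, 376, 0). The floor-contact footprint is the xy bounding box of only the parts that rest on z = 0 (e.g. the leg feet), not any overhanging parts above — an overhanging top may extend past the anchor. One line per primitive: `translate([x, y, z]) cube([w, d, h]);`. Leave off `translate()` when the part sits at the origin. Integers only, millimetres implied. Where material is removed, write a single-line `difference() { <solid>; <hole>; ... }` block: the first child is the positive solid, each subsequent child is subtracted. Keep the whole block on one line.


difference() { translate([253, 318, 0]) cube([4598, 116, 2690]); translate([1693, 318, 1526]) cube([1323, 116, 811]); }


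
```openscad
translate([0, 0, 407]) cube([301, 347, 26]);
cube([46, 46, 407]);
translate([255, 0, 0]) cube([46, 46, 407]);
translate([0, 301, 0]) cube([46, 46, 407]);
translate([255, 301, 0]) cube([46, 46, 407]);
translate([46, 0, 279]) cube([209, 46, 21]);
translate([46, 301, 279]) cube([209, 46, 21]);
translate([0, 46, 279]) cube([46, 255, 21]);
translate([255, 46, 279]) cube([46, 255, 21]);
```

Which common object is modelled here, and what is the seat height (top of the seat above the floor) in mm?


A stool. The seat height is 433 mm.

A 301×347×26 slab at z = 407 on four corner posts — a stool. The seat top is 407 + 26 = 433 mm.


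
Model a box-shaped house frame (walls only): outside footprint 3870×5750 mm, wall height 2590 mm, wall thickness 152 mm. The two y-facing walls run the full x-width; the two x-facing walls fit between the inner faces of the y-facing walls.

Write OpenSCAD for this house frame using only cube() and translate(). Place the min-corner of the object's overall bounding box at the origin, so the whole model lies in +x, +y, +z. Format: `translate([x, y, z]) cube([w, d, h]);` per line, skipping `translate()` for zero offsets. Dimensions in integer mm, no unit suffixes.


cube([3870, 152, 2590]);
translate([0, 5598, 0]) cube([3870, 152, 2590]);
translate([0, 152, 0]) cube([152, 5446, 2590]);
translate([3718, 152, 0]) cube([152, 5446, 2590]);


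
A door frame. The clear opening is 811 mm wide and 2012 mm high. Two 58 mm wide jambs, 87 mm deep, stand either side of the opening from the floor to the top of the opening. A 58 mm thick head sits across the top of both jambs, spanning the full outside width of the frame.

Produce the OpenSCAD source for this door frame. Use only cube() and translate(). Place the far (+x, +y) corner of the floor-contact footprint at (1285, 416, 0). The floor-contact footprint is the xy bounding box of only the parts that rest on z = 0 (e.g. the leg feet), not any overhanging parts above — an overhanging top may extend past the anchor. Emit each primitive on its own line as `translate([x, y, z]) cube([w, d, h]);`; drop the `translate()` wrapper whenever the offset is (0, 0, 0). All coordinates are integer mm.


translate([358, 329, 0]) cube([58, 87, 2012]);
translate([1227, 329, 0]) cube([58, 87, 2012]);
translate([358, 329, 2012]) cube([927, 87, 58]);


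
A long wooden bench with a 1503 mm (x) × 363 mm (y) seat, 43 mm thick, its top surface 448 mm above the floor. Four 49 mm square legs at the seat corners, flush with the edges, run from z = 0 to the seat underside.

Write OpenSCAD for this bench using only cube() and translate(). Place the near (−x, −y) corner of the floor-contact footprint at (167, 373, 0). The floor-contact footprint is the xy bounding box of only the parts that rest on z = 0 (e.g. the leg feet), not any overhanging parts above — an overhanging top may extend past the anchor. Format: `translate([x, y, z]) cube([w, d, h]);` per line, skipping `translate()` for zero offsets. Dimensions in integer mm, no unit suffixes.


translate([167, 373, 405]) cube([1503, 363, 43]);
translate([167, 373, 0]) cube([49, 49, 405]);
translate([167, 687, 0]) cube([49, 49, 405]);
translate([1621, 373, 0]) cube([49, 49, 405]);
translate([1621, 687, 0]) cube([49, 49, 405]);


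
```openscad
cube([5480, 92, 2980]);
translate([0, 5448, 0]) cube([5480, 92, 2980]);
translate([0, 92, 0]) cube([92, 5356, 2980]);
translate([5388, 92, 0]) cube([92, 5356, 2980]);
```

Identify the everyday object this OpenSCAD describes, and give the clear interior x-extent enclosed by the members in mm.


A house (or room) frame. The interior width is 5296 mm.

Four 2980 mm walls enclosing a rectangle with no floor or roof — a room or house frame. Outside width is 5480 mm and wall thickness is 92 mm, so the interior width is 5480 − 2 × 92 = 5296 mm.


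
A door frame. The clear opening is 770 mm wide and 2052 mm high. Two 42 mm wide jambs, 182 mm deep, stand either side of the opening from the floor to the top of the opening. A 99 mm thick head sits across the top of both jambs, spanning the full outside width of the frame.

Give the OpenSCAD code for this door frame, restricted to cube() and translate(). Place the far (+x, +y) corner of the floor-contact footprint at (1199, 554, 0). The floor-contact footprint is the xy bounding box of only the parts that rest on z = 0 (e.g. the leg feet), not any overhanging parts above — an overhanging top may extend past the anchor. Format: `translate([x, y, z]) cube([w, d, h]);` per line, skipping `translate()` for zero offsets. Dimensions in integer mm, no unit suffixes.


translate([345, 372, 0]) cube([42, 182, 2052]);
translate([1157, 372, 0]) cube([42, 182, 2052]);
translate([345, 372, 2052]) cube([854, 182, 99]);


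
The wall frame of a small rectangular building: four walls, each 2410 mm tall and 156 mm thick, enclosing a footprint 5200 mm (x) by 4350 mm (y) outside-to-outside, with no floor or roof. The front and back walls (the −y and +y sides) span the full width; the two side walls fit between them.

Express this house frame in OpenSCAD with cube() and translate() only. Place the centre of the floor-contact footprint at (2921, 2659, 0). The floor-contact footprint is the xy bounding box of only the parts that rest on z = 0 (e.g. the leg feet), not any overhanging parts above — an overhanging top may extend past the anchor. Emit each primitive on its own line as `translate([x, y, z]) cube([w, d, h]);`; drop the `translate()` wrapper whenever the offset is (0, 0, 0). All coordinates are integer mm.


translate([321, 484, 0]) cube([5200, 156, 2410]);
translate([321, 4678, 0]) cube([5200, 156, 2410]);
translate([321, 640, 0]) cube([156, 4038, 2410]);
translate([5365, 640, 0]) cube([156, 4038, 2410]);


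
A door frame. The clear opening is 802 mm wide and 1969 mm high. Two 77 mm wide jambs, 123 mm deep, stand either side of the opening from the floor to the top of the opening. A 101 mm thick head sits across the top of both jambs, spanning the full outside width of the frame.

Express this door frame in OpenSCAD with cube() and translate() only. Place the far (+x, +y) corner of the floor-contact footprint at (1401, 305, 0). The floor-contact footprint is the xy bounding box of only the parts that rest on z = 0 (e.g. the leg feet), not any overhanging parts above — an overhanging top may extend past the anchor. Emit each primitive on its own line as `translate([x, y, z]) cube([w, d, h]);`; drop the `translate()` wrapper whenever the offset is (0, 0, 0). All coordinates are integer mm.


translate([445, 182, 0]) cube([77, 123, 1969]);
translate([1324, 182, 0]) cube([77, 123, 1969]);
translate([445, 182, 1969]) cube([956, 123, 101]);


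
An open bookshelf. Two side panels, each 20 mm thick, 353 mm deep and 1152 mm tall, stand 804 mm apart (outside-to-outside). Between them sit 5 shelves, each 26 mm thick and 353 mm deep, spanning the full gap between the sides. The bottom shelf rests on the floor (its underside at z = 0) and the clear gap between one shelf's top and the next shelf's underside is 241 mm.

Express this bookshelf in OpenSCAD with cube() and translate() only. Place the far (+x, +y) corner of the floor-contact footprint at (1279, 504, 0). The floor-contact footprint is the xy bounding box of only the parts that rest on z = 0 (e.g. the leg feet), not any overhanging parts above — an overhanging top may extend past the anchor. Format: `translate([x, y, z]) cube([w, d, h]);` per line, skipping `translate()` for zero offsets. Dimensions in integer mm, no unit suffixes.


translate([475, 151, 0]) cube([20, 353, 1152]);
translate([1259, 151, 0]) cube([20, 353, 1152]);
translate([495, 151, 0]) cube([764, 353, 26]);
translate([495, 151, 267]) cube([764, 353, 26]);
translate([495, 151, 534]) cube([764, 353, 26]);
translate([495, 151, 801]) cube([764, 353, 26]);
translate([495, 151, 1068]) cube([764, 353, 26]);


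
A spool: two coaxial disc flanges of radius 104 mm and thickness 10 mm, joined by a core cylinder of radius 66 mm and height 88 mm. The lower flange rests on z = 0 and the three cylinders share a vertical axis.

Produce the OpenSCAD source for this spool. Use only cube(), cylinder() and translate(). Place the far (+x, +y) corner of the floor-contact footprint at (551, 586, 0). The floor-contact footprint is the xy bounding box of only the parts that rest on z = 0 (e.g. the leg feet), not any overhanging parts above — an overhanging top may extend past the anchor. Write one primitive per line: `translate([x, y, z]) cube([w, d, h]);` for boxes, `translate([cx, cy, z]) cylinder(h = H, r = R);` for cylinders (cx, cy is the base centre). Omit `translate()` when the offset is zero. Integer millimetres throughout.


translate([447, 482, 0]) cylinder(h = 10, r = 104);
translate([447, 482, 10]) cylinder(h = 88, r = 66);
translate([447, 482, 98]) cylinder(h = 10, r = 104);


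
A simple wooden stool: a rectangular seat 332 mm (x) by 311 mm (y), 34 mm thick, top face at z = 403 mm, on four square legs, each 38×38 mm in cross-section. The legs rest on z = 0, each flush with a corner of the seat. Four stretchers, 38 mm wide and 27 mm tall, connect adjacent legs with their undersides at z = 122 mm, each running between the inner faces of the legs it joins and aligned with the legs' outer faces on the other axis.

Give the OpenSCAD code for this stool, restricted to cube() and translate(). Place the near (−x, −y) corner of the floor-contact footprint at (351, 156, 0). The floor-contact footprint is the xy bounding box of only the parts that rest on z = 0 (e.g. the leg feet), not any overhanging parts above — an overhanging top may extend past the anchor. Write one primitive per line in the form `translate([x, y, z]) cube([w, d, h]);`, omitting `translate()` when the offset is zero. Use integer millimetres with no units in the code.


// leg_h = 403 - 34 = 369
// stretcher span = 332 - 2*38 = 256
translate([351, 156, 369]) cube([332, 311, 34]);
translate([351, 156, 0]) cube([38, 38, 369]);
translate([645, 156, 0]) cube([38, 38, 369]);
translate([351, 429, 0]) cube([38, 38, 369]);
translate([645, 429, 0]) cube([38, 38, 369]);
translate([389, 156, 122]) cube([256, 38, 27]);
translate([389, 429, 122]) cube([256, 38, 27]);
translate([351, 194, 122]) cube([38, 235, 27]);
translate([645, 194, 122]) cube([38, 235, 27]);


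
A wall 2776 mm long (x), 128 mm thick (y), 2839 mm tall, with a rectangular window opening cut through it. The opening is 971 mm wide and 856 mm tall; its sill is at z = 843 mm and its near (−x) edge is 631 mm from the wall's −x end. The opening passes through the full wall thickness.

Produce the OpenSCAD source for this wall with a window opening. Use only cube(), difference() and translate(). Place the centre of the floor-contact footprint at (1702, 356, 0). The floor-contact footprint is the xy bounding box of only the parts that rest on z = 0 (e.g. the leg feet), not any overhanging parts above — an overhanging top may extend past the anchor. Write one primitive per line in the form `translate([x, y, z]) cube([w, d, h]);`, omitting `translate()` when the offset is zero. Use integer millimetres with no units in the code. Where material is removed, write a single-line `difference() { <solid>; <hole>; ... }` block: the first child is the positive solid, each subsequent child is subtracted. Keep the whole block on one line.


difference() { translate([314, 292, 0]) cube([2776, 128, 2839]); translate([945, 292, 843]) cube([971, 128, 856]); }


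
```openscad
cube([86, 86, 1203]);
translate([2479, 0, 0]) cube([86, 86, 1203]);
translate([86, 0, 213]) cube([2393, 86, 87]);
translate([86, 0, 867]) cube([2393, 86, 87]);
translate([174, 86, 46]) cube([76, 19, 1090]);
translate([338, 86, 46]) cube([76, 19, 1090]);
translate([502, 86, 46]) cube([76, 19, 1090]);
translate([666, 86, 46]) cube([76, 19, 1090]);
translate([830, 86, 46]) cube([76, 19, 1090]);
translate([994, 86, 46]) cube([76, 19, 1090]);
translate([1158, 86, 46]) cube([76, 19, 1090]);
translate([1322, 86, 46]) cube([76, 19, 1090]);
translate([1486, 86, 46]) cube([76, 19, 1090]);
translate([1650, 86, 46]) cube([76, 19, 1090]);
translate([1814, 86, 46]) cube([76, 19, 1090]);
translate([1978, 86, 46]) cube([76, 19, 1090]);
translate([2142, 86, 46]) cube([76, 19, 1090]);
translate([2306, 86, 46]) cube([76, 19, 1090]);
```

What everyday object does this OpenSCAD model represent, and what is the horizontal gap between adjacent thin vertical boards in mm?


A fence section. The picket gap is 88 mm.

Two posts, two rails, 14 pickets — a fence section. Span 2393 mm holds 14 pickets of 76 mm with 15 equal gaps: ⌊(2393 − 14·76) / 15⌋ = 88 mm.


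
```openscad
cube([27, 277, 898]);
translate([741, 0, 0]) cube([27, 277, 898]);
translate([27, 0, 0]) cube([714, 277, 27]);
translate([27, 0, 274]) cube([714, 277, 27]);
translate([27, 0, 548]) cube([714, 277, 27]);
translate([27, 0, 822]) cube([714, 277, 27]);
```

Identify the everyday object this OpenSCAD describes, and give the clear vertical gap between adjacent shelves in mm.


A bookshelf. The clear shelf gap is 247 mm.

Two tall side panels with 4 horizontal boards between them — a bookshelf. The first two shelf undersides are at z = 0 and z = 274; with shelf thickness 27, the clear gap is 274 − 0 − 27 = 247 mm.


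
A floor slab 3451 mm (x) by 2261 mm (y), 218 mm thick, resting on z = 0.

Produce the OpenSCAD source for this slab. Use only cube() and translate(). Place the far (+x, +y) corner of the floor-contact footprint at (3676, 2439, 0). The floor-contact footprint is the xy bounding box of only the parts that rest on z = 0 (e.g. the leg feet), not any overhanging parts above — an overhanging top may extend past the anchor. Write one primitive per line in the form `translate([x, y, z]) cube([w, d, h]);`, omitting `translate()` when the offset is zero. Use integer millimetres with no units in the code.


translate([225, 178, 0]) cube([3451, 2261, 218]);


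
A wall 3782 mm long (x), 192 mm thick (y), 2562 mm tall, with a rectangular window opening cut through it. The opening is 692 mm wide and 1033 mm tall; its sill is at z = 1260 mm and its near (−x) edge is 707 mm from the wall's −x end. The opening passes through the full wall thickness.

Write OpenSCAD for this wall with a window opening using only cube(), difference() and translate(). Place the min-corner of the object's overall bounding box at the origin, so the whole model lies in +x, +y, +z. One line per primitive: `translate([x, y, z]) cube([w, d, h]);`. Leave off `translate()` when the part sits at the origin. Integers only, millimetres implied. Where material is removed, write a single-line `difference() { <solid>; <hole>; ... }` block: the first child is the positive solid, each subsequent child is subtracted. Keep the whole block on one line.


difference() { cube([3782, 192, 2562]); translate([707, 0, 1260]) cube([692, 192, 1033]); }
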